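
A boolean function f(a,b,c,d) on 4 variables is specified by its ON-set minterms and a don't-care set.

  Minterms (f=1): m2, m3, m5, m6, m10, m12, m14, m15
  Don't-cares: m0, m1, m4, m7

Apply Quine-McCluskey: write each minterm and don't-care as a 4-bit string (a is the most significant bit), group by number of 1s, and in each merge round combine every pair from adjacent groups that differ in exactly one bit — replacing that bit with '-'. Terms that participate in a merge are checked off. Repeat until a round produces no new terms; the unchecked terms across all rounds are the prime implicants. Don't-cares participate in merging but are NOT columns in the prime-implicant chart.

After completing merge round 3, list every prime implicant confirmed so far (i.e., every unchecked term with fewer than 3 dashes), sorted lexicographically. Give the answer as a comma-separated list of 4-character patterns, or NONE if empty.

--10, -1-0, -11-

size-2^0 implicants → 0000(✓)  0001(✓)  0010(✓)  0011(✓)  0100(✓)  0101(✓)  0110(✓)  0111(✓)  1010(✓)  1100(✓)  1110(✓)  1111(✓)
size-2^1 implicants → -010(✓)  -100(✓)  -110(✓)  -111(✓)  0-00(✓)  0-01(✓)  0-10(✓)  0-11(✓)  00-0(✓)  00-1(✓)  000-(✓)  001-(✓)  01-0(✓)  01-1(✓)  010-(✓)  011-(✓)  1-10(✓)  11-0(✓)  111-(✓)
size-2^2 implicants → --10  -1-0  -11-  0--0(✓)  0--1(✓)  0-0-(✓)  0-1-(✓)  00--(✓)  01--(✓)
size-2^3 implicants → 0---
Unchecked terms (primes): --10, -1-0, -11-, 0---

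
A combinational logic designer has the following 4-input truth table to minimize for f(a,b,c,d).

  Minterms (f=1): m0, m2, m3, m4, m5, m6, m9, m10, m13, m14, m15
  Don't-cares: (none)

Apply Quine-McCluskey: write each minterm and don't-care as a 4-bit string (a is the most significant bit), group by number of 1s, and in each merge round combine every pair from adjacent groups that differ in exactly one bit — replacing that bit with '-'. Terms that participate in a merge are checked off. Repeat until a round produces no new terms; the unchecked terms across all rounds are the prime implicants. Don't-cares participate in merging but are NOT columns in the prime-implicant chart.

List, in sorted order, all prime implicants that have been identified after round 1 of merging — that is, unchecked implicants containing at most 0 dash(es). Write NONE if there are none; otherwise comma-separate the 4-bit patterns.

NONE

[col 0] 0000*, 0010*, 0011*, 0100*, 0101*, 0110*, 1001*, 1010*, 1101*, 1110*, 1111*
[col 1] -010*, -101, -110*, 0-00*, 0-10*, 00-0*, 001-, 01-0*, 010-, 1-01, 1-10*, 11-1, 111-
[col 2] --10, 0--0
Prime implicants: --10, -101, 0--0, 001-, 010-, 1-01, 11-1, 111-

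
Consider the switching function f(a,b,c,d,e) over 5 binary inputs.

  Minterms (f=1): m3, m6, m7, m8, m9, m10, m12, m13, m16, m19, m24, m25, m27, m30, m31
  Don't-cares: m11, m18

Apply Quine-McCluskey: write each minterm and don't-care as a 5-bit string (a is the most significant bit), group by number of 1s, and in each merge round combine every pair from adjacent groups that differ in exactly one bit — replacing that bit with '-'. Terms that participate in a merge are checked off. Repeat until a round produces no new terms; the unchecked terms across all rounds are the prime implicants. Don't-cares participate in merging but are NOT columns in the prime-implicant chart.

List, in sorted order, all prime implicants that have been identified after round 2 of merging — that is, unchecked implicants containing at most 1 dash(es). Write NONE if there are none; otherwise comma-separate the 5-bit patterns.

00-11, 0011-, 1-000, 100-0, 1001-, 11-11, 1111-

Round 0: 00011✓ 00110✓ 00111✓ 01000✓ 01001✓ 01010✓ 01011✓ 01100✓ 01101✓ 10000✓ 10010✓ 10011✓ 11000✓ 11001✓ 11011✓ 11110✓ 11111✓
Round 1: -0011✓ -1000✓ -1001✓ -1011✓ 0-011✓ 00-11 0011- 01-00✓ 01-01✓ 010-0✓ 010-1✓ 0100-✓ 0101-✓ 0110-✓ 1-000 1-011✓ 100-0 1001- 11-11 110-1✓ 1100-✓ 1111-
Round 2: --011 -10-1 -100- 01-0- 010--
PIs = {--011, -10-1, -100-, 00-11, 0011-, 01-0-, 010--, 1-000, 100-0, 1001-, 11-11, 1111-}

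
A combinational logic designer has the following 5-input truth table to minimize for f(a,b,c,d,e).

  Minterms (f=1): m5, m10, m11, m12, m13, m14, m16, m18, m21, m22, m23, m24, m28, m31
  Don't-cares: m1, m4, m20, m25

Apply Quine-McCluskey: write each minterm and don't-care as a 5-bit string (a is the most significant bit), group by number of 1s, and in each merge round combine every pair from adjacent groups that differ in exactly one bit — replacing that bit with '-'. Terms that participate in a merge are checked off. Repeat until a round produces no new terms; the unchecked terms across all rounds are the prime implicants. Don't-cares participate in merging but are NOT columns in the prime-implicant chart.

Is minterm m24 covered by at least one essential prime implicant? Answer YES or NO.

size-2^0 implicants → 00001(✓)  00100(✓)  00101(✓)  01010(✓)  01011(✓)  01100(✓)  01101(✓)  01110(✓)  10000(✓)  10010(✓)  10100(✓)  10101(✓)  10110(✓)  10111(✓)  11000(✓)  11001(✓)  11100(✓)  11111(✓)
size-2^1 implicants → -0100(✓)  -0101(✓)  -1100(✓)  0-100(✓)  0-101(✓)  00-01  0010-(✓)  01-10  0101-  011-0  0110-(✓)  1-000(✓)  1-100(✓)  1-111  10-00(✓)  10-10(✓)  100-0(✓)  101-0(✓)  101-1(✓)  1010-(✓)  1011-(✓)  11-00(✓)  1100-
size-2^2 implicants → --100  -010-  0-10-  1--00  10--0  101--
Unchecked terms (primes): --100, -010-, 0-10-, 00-01, 01-10, 0101-, 011-0, 1--00, 1-111, 10--0, 101--, 1100-
Minterm coverage:
  m5 ⊆ -010-,0-10-,00-01
  m10 ⊆ 01-10,0101-
  m11 ⊆ 0101- [E]
  m12 ⊆ --100,0-10-,011-0
  m13 ⊆ 0-10- [E]
  m14 ⊆ 01-10,011-0
  m16 ⊆ 1--00,10--0
  m18 ⊆ 10--0 [E]
  m21 ⊆ -010-,101--
  m22 ⊆ 10--0,101--
  m23 ⊆ 1-111,101--
  m24 ⊆ 1--00,1100-
  m28 ⊆ --100,1--00
  m31 ⊆ 1-111 [E]
E = {0-10-, 0101-, 1-111, 10--0}

NO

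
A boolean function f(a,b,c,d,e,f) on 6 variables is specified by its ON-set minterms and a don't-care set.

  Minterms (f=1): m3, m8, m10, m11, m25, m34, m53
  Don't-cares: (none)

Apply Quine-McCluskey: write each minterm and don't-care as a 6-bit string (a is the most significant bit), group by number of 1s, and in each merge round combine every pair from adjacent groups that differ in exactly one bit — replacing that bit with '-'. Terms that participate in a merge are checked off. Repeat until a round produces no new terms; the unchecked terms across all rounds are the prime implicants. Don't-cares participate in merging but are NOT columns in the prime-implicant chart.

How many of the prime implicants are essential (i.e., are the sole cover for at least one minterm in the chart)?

[col 0] 000011*, 001000*, 001010*, 001011*, 011001, 100010, 110101
[col 1] 00-011, 0010-0, 00101-
Prime implicants: 00-011, 0010-0, 00101-, 011001, 100010, 110101
PI chart (minterm → PIs covering it):
  3 | 00-011  (sole → essential)
  8 | 0010-0  (sole → essential)
  10 | 0010-0,00101-
  11 | 00-011,00101-
  25 | 011001  (sole → essential)
  34 | 100010  (sole → essential)
  53 | 110101  (sole → essential)
Essential prime implicants: 00-011, 0010-0, 011001, 100010, 110101

5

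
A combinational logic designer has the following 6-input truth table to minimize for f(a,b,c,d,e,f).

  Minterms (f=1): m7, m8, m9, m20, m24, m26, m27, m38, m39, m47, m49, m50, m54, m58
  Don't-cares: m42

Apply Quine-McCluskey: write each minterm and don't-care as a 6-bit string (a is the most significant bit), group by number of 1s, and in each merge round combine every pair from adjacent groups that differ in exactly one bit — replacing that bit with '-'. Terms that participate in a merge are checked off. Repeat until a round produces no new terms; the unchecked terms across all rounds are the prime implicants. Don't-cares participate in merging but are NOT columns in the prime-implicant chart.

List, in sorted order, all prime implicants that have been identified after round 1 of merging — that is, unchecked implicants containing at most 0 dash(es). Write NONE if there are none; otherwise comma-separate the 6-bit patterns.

010100, 110001

[col 0] 000111*, 001000*, 001001*, 010100, 011000*, 011010*, 011011*, 100110*, 100111*, 101010*, 101111*, 110001, 110010*, 110110*, 111010*
[col 1] -00111, -11010, 0-1000, 00100-, 0110-0, 01101-, 1-0110, 1-1010, 10-111, 10011-, 11-010, 110-10
Prime implicants: -00111, -11010, 0-1000, 00100-, 010100, 0110-0, 01101-, 1-0110, 1-1010, 10-111, 10011-, 11-010, 110-10, 110001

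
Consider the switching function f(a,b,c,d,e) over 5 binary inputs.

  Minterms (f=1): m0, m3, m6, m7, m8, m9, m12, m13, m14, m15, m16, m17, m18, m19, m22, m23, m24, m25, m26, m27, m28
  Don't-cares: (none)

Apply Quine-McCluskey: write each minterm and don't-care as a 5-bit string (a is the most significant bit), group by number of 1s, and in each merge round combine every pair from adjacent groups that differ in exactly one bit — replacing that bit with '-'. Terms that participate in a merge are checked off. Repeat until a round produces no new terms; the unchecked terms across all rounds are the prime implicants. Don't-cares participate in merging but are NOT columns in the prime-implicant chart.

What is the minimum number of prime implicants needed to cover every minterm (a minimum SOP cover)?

[col 0] 00000*, 00011*, 00110*, 00111*, 01000*, 01001*, 01100*, 01101*, 01110*, 01111*, 10000*, 10001*, 10010*, 10011*, 10110*, 10111*, 11000*, 11001*, 11010*, 11011*, 11100*
[col 1] -0000*, -0011*, -0110*, -0111*, -1000*, -1001*, -1100*, 0-000*, 0-110*, 0-111*, 00-11*, 0011-*, 01-00*, 01-01*, 0100-*, 011-0*, 011-1*, 0110-*, 0111-*, 1-000*, 1-001*, 1-010*, 1-011*, 10-10*, 10-11*, 100-0*, 100-1*, 1000-*, 1001-*, 1011-*, 11-00*, 110-0*, 110-1*, 1100-*, 1101-*
[col 2] --000, -0-11, -011-, -1-00, -100-, 0-11-, 01-0-, 011--, 1-0-0*, 1-0-1*, 1-00-*, 1-01-*, 10-1-, 100--*, 110--*
[col 3] 1-0--
Prime implicants: --000, -0-11, -011-, -1-00, -100-, 0-11-, 01-0-, 011--, 1-0--, 10-1-
PI chart (minterm → PIs covering it):
  0 | --000  (sole → essential)
  3 | -0-11  (sole → essential)
  6 | -011-,0-11-
  7 | -0-11,-011-,0-11-
  8 | --000,-1-00,-100-,01-0-
  9 | -100-,01-0-
  12 | -1-00,01-0-,011--
  13 | 01-0-,011--
  14 | 0-11-,011--
  15 | 0-11-,011--
  16 | --000,1-0--
  17 | 1-0--  (sole → essential)
  18 | 1-0--,10-1-
  19 | -0-11,1-0--,10-1-
  22 | -011-,10-1-
  23 | -0-11,-011-,10-1-
  24 | --000,-1-00,-100-,1-0--
  25 | -100-,1-0--
  26 | 1-0--  (sole → essential)
  27 | 1-0--  (sole → essential)
  28 | -1-00  (sole → essential)
Essential prime implicants: --000, -0-11, -1-00, 1-0--
Petrick residual → -011-, -100-, 011--
Minimum SOP uses 7 PIs: c'd'e' + b'de + b'cd + bd'e' + bc'd' + a'bc + ac'

7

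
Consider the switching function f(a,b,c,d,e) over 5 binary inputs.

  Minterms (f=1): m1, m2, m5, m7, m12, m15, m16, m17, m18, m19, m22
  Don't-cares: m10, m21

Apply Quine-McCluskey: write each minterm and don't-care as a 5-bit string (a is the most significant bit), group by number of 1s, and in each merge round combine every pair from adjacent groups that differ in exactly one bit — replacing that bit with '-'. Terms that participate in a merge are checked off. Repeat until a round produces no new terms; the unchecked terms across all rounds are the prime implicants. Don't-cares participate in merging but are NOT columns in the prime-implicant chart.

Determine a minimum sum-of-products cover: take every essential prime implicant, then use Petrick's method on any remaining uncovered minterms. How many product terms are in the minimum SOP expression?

6

[col 0] 00001*, 00010*, 00101*, 00111*, 01010*, 01100, 01111*, 10000*, 10001*, 10010*, 10011*, 10101*, 10110*
[col 1] -0001*, -0010, -0101*, 0-010, 0-111, 00-01*, 001-1, 10-01*, 10-10, 100-0*, 100-1*, 1000-*, 1001-*
[col 2] -0-01, 100--
Prime implicants: -0-01, -0010, 0-010, 0-111, 001-1, 01100, 10-10, 100--
PI chart (minterm → PIs covering it):
  1 | -0-01  (sole → essential)
  2 | -0010,0-010
  5 | -0-01,001-1
  7 | 0-111,001-1
  12 | 01100  (sole → essential)
  15 | 0-111  (sole → essential)
  16 | 100--  (sole → essential)
  17 | -0-01,100--
  18 | -0010,10-10,100--
  19 | 100--  (sole → essential)
  22 | 10-10  (sole → essential)
Essential prime implicants: -0-01, 0-111, 01100, 10-10, 100--
Petrick residual → -0010
Minimum SOP uses 6 PIs: b'd'e + b'c'de' + a'cde + a'bcd'e' + ab'de' + ab'c'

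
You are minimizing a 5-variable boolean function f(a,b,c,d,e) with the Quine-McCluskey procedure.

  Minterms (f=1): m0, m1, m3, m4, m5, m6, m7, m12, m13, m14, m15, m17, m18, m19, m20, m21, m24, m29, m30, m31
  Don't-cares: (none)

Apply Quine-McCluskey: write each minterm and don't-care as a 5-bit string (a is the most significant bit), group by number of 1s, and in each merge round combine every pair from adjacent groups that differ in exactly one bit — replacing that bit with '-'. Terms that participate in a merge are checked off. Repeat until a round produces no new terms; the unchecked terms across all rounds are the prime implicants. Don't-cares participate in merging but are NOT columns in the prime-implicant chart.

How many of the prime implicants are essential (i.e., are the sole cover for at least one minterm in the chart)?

6

Round 0: 00000✓ 00001✓ 00011✓ 00100✓ 00101✓ 00110✓ 00111✓ 01100✓ 01101✓ 01110✓ 01111✓ 10001✓ 10010✓ 10011✓ 10100✓ 10101✓ 11000 11101✓ 11110✓ 11111✓
Round 1: -0001✓ -0011✓ -0100✓ -0101✓ -1101✓ -1110✓ -1111✓ 0-100✓ 0-101✓ 0-110✓ 0-111✓ 00-00✓ 00-01✓ 00-11✓ 000-1✓ 0000-✓ 001-0✓ 001-1✓ 0010-✓ 0011-✓ 011-0✓ 011-1✓ 0110-✓ 0111-✓ 1-101✓ 10-01✓ 100-1✓ 1001- 1010-✓ 111-1✓ 1111-✓
Round 2: --101 -0-01 -00-1 -010- -11-1 -111- 0-1-0✓ 0-1-1✓ 0-10-✓ 0-11-✓ 00--1 00-0- 001--✓ 011--✓
Round 3: 0-1--
PIs = {--101, -0-01, -00-1, -010-, -11-1, -111-, 0-1--, 00--1, 00-0-, 1001-, 11000}
Coverage chart:
  m0: 00-0- ←essential
  m1: -0-01,-00-1,00--1,00-0-
  m3: -00-1,00--1
  m4: -010-,0-1--,00-0-
  m5: --101,-0-01,-010-,0-1--,00--1,00-0-
  m6: 0-1-- ←essential
  m7: 0-1--,00--1
  m12: 0-1-- ←essential
  m13: --101,-11-1,0-1--
  m14: -111-,0-1--
  m15: -11-1,-111-,0-1--
  m17: -0-01,-00-1
  m18: 1001- ←essential
  m19: -00-1,1001-
  m20: -010- ←essential
  m21: --101,-0-01,-010-
  m24: 11000 ←essential
  m29: --101,-11-1
  m30: -111- ←essential
  m31: -11-1,-111-
Essential: -010-, -111-, 0-1--, 00-0-, 1001-, 11000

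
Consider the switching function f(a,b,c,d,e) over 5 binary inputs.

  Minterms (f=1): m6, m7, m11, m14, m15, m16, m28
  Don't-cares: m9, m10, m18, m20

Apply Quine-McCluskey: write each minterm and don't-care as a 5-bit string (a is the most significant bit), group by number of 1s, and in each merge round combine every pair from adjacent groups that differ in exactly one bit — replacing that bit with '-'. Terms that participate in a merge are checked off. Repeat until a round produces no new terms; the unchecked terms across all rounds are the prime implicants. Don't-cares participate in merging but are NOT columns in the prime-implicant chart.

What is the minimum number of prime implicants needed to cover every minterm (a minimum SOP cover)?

4

[col 0] 00110*, 00111*, 01001*, 01010*, 01011*, 01110*, 01111*, 10000*, 10010*, 10100*, 11100*
[col 1] 0-110*, 0-111*, 0011-*, 01-10*, 01-11*, 010-1, 0101-*, 0111-*, 1-100, 10-00, 100-0
[col 2] 0-11-, 01-1-
Prime implicants: 0-11-, 01-1-, 010-1, 1-100, 10-00, 100-0
PI chart (minterm → PIs covering it):
  6 | 0-11-  (sole → essential)
  7 | 0-11-  (sole → essential)
  11 | 01-1-,010-1
  14 | 0-11-,01-1-
  15 | 0-11-,01-1-
  16 | 10-00,100-0
  28 | 1-100  (sole → essential)
Essential prime implicants: 0-11-, 1-100
Petrick residual → 01-1-, 10-00
Minimum SOP uses 4 PIs: a'cd + a'bd + acd'e' + ab'd'e'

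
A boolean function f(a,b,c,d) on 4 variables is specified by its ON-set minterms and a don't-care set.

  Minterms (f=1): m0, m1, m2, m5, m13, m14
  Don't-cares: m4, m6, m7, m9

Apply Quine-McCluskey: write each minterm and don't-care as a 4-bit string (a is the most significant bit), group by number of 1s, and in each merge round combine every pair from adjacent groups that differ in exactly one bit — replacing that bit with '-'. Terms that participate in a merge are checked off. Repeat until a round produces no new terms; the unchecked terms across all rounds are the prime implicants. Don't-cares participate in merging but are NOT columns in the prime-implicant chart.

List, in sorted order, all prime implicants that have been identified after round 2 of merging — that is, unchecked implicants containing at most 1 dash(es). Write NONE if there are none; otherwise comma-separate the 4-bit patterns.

-110

size-2^0 implicants → 0000(✓)  0001(✓)  0010(✓)  0100(✓)  0101(✓)  0110(✓)  0111(✓)  1001(✓)  1101(✓)  1110(✓)
size-2^1 implicants → -001(✓)  -101(✓)  -110  0-00(✓)  0-01(✓)  0-10(✓)  00-0(✓)  000-(✓)  01-0(✓)  01-1(✓)  010-(✓)  011-(✓)  1-01(✓)
size-2^2 implicants → --01  0--0  0-0-  01--
Unchecked terms (primes): --01, -110, 0--0, 0-0-, 01--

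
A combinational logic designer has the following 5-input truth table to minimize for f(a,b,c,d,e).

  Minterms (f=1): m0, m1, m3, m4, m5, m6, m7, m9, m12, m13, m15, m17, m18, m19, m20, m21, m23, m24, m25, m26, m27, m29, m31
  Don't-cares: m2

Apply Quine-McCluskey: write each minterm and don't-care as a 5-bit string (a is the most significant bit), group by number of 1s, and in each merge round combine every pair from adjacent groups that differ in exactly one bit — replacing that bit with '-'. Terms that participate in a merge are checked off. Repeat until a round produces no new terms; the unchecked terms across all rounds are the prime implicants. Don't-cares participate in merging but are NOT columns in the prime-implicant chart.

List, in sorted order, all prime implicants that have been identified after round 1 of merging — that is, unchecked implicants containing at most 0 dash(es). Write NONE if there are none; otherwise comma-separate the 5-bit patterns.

NONE

[col 0] 00000*, 00001*, 00010*, 00011*, 00100*, 00101*, 00110*, 00111*, 01001*, 01100*, 01101*, 01111*, 10001*, 10010*, 10011*, 10100*, 10101*, 10111*, 11000*, 11001*, 11010*, 11011*, 11101*, 11111*
[col 1] -0001*, -0010*, -0011*, -0100*, -0101*, -0111*, -1001*, -1101*, -1111*, 0-001*, 0-100*, 0-101*, 0-111*, 00-00*, 00-01*, 00-10*, 00-11*, 000-0*, 000-1*, 0000-*, 0001-*, 001-0*, 001-1*, 0010-*, 0011-*, 01-01*, 011-1*, 0110-*, 1-001*, 1-010*, 1-011*, 1-101*, 1-111*, 10-01*, 10-11*, 100-1*, 1001-*, 101-1*, 1010-*, 11-01*, 11-11*, 110-0*, 110-1*, 1100-*, 1101-*, 111-1*
[col 2] --001*, --101*, --111*, -0-01*, -0-11*, -00-1*, -001-, -01-1*, -010-, -1-01*, -11-1*, 0--01*, 0-1-1*, 0-10-, 00--0*, 00--1*, 00-0-*, 00-1-*, 000--*, 001--*, 1--01*, 1--11*, 1-0-1*, 1-01-, 1-1-1*, 10--1*, 11--1*, 110--
[col 3] ---01, --1-1, -0--1, 00---, 1---1
Prime implicants: ---01, --1-1, -0--1, -001-, -010-, 0-10-, 00---, 1---1, 1-01-, 110--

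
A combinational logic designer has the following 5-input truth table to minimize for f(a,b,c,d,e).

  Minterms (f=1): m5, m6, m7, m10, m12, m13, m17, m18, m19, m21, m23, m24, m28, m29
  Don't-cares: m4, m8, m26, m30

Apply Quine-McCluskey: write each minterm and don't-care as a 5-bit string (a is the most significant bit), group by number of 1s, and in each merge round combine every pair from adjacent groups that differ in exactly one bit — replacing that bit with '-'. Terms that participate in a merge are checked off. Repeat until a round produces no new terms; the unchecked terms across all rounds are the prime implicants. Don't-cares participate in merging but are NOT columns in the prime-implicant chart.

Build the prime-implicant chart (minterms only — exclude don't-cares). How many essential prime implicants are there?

[col 0] 00100*, 00101*, 00110*, 00111*, 01000*, 01010*, 01100*, 01101*, 10001*, 10010*, 10011*, 10101*, 10111*, 11000*, 11010*, 11100*, 11101*, 11110*
[col 1] -0101*, -0111*, -1000*, -1010*, -1100*, -1101*, 0-100*, 0-101*, 001-0*, 001-1*, 0010-*, 0011-*, 01-00*, 010-0*, 0110-*, 1-010, 1-101*, 10-01*, 10-11*, 100-1*, 1001-, 101-1*, 11-00*, 11-10*, 110-0*, 111-0*, 1110-*
[col 2] --101, -01-1, -1-00, -10-0, -110-, 0-10-, 001--, 10--1, 11--0
Prime implicants: --101, -01-1, -1-00, -10-0, -110-, 0-10-, 001--, 1-010, 10--1, 1001-, 11--0
PI chart (minterm → PIs covering it):
  5 | --101,-01-1,0-10-,001--
  6 | 001--  (sole → essential)
  7 | -01-1,001--
  10 | -10-0  (sole → essential)
  12 | -1-00,-110-,0-10-
  13 | --101,-110-,0-10-
  17 | 10--1  (sole → essential)
  18 | 1-010,1001-
  19 | 10--1,1001-
  21 | --101,-01-1,10--1
  23 | -01-1,10--1
  24 | -1-00,-10-0,11--0
  28 | -1-00,-110-,11--0
  29 | --101,-110-
Essential prime implicants: -10-0, 001--, 10--1

3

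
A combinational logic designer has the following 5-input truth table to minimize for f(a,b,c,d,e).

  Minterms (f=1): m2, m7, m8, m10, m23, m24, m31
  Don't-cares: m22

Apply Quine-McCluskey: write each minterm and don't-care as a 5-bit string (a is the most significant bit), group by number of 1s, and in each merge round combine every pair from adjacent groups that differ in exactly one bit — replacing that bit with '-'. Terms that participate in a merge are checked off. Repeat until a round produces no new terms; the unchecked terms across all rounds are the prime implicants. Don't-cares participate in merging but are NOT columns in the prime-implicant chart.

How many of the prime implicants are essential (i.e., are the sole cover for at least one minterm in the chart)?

Round 0: 00010✓ 00111✓ 01000✓ 01010✓ 10110✓ 10111✓ 11000✓ 11111✓
Round 1: -0111 -1000 0-010 010-0 1-111 1011-
PIs = {-0111, -1000, 0-010, 010-0, 1-111, 1011-}
Coverage chart:
  m2: 0-010 ←essential
  m7: -0111 ←essential
  m8: -1000,010-0
  m10: 0-010,010-0
  m23: -0111,1-111,1011-
  m24: -1000 ←essential
  m31: 1-111 ←essential
Essential: -0111, -1000, 0-010, 1-111

4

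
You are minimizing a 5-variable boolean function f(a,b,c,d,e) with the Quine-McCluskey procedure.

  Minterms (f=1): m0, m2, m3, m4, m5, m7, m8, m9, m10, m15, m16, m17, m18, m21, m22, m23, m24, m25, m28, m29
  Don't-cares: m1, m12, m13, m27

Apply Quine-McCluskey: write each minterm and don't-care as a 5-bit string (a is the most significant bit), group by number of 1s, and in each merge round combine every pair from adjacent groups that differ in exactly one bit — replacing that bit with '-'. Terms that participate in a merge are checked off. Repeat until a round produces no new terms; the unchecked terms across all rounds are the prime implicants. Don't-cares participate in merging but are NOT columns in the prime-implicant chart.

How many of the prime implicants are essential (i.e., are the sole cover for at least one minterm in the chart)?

4

[col 0] 00000*, 00001*, 00010*, 00011*, 00100*, 00101*, 00111*, 01000*, 01001*, 01010*, 01100*, 01101*, 01111*, 10000*, 10001*, 10010*, 10101*, 10110*, 10111*, 11000*, 11001*, 11011*, 11100*, 11101*
[col 1] -0000*, -0001*, -0010*, -0101*, -0111*, -1000*, -1001*, -1100*, -1101*, 0-000*, 0-001*, 0-010*, 0-100*, 0-101*, 0-111*, 00-00*, 00-01*, 00-11*, 000-0*, 000-1*, 0000-*, 0001-*, 001-1*, 0010-*, 01-00*, 01-01*, 010-0*, 0100-*, 011-1*, 0110-*, 1-000*, 1-001*, 1-101*, 10-01*, 10-10, 100-0*, 1000-*, 101-1*, 1011-, 11-00*, 11-01*, 110-1, 1100-*, 1110-*
[col 2] --000*, --001*, --101*, -0-01*, -00-0, -000-*, -01-1, -1-00*, -1-01*, -100-*, -110-*, 0--00*, 0--01*, 0-0-0, 0-00-*, 0-1-1, 0-10-*, 00--1, 00-0-*, 000--, 01-0-*, 1--01*, 1-00-*, 11-0-*
[col 3] ---01, --00-, -1-0-, 0--0-
Prime implicants: ---01, --00-, -00-0, -01-1, -1-0-, 0--0-, 0-0-0, 0-1-1, 00--1, 000--, 10-10, 1011-, 110-1
PI chart (minterm → PIs covering it):
  0 | --00-,-00-0,0--0-,0-0-0,000--
  2 | -00-0,0-0-0,000--
  3 | 00--1,000--
  4 | 0--0-  (sole → essential)
  5 | ---01,-01-1,0--0-,0-1-1,00--1
  7 | -01-1,0-1-1,00--1
  8 | --00-,-1-0-,0--0-,0-0-0
  9 | ---01,--00-,-1-0-,0--0-
  10 | 0-0-0  (sole → essential)
  15 | 0-1-1  (sole → essential)
  16 | --00-,-00-0
  17 | ---01,--00-
  18 | -00-0,10-10
  21 | ---01,-01-1
  22 | 10-10,1011-
  23 | -01-1,1011-
  24 | --00-,-1-0-
  25 | ---01,--00-,-1-0-,110-1
  28 | -1-0-  (sole → essential)
  29 | ---01,-1-0-
Essential prime implicants: -1-0-, 0--0-, 0-0-0, 0-1-1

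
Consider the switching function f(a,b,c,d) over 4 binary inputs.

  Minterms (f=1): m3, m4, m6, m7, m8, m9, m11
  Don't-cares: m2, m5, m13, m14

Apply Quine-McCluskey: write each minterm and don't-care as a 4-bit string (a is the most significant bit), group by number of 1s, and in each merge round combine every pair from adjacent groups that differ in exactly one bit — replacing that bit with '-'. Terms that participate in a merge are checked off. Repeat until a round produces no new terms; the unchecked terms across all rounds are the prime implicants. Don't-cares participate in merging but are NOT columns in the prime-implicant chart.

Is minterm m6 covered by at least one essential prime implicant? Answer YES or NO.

size-2^0 implicants → 0010(✓)  0011(✓)  0100(✓)  0101(✓)  0110(✓)  0111(✓)  1000(✓)  1001(✓)  1011(✓)  1101(✓)  1110(✓)
size-2^1 implicants → -011  -101  -110  0-10(✓)  0-11(✓)  001-(✓)  01-0(✓)  01-1(✓)  010-(✓)  011-(✓)  1-01  10-1  100-
size-2^2 implicants → 0-1-  01--
Unchecked terms (primes): -011, -101, -110, 0-1-, 01--, 1-01, 10-1, 100-
Minterm coverage:
  m3 ⊆ -011,0-1-
  m4 ⊆ 01-- [E]
  m6 ⊆ -110,0-1-,01--
  m7 ⊆ 0-1-,01--
  m8 ⊆ 100- [E]
  m9 ⊆ 1-01,10-1,100-
  m11 ⊆ -011,10-1
E = {01--, 100-}

YES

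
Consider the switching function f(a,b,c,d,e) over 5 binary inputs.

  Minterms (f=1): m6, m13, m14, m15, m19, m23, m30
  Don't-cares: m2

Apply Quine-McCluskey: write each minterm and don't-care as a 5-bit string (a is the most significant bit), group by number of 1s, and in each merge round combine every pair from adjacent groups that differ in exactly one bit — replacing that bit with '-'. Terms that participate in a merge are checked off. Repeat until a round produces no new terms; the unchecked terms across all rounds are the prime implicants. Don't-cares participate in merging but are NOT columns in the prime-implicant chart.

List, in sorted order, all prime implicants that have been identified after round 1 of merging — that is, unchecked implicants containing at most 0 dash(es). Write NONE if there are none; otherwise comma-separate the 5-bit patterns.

size-2^0 implicants → 00010(✓)  00110(✓)  01101(✓)  01110(✓)  01111(✓)  10011(✓)  10111(✓)  11110(✓)
size-2^1 implicants → -1110  0-110  00-10  011-1  0111-  10-11
Unchecked terms (primes): -1110, 0-110, 00-10, 011-1, 0111-, 10-11

NONE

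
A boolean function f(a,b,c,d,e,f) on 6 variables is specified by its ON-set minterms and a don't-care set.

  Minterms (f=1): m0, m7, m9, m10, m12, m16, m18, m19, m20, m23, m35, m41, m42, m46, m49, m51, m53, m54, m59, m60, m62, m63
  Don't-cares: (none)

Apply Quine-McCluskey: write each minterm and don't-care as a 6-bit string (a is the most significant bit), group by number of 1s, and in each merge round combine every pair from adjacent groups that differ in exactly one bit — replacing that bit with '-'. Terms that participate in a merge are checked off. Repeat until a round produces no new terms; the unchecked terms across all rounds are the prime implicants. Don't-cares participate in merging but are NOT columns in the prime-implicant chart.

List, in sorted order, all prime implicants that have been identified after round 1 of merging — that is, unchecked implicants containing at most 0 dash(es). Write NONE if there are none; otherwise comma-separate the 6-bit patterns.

Round 0: 000000✓ 000111✓ 001001✓ 001010✓ 001100 010000✓ 010010✓ 010011✓ 010100✓ 010111✓ 100011✓ 101001✓ 101010✓ 101110✓ 110001✓ 110011✓ 110101✓ 110110✓ 111011✓ 111100✓ 111110✓ 111111✓
Round 1: -01001 -01010 -10011 0-0000 0-0111 010-00 010-11 0100-0 01001- 1-0011 1-1110 101-10 11-011 11-110 110-01 1100-1 111-11 1111-0 11111-
PIs = {-01001, -01010, -10011, 0-0000, 0-0111, 001100, 010-00, 010-11, 0100-0, 01001-, 1-0011, 1-1110, 101-10, 11-011, 11-110, 110-01, 1100-1, 111-11, 1111-0, 11111-}

001100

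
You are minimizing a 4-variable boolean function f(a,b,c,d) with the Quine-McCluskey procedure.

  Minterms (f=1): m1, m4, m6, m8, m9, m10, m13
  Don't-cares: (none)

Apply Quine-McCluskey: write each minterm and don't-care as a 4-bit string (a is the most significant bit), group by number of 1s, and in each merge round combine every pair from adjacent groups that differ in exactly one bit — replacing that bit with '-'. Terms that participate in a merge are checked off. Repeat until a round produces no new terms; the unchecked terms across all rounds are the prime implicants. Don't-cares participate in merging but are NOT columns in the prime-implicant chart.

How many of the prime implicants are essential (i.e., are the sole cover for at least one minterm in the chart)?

4

[col 0] 0001*, 0100*, 0110*, 1000*, 1001*, 1010*, 1101*
[col 1] -001, 01-0, 1-01, 10-0, 100-
Prime implicants: -001, 01-0, 1-01, 10-0, 100-
PI chart (minterm → PIs covering it):
  1 | -001  (sole → essential)
  4 | 01-0  (sole → essential)
  6 | 01-0  (sole → essential)
  8 | 10-0,100-
  9 | -001,1-01,100-
  10 | 10-0  (sole → essential)
  13 | 1-01  (sole → essential)
Essential prime implicants: -001, 01-0, 1-01, 10-0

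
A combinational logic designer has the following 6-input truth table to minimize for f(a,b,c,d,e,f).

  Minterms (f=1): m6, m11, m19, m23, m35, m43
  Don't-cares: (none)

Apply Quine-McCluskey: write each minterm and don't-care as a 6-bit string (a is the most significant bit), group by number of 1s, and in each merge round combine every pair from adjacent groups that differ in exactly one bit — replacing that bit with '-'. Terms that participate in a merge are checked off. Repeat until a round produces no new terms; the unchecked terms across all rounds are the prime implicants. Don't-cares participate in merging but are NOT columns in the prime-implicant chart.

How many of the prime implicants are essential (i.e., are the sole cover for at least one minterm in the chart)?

[col 0] 000110, 001011*, 010011*, 010111*, 100011*, 101011*
[col 1] -01011, 010-11, 10-011
Prime implicants: -01011, 000110, 010-11, 10-011
PI chart (minterm → PIs covering it):
  6 | 000110  (sole → essential)
  11 | -01011  (sole → essential)
  19 | 010-11  (sole → essential)
  23 | 010-11  (sole → essential)
  35 | 10-011  (sole → essential)
  43 | -01011,10-011
Essential prime implicants: -01011, 000110, 010-11, 10-011

4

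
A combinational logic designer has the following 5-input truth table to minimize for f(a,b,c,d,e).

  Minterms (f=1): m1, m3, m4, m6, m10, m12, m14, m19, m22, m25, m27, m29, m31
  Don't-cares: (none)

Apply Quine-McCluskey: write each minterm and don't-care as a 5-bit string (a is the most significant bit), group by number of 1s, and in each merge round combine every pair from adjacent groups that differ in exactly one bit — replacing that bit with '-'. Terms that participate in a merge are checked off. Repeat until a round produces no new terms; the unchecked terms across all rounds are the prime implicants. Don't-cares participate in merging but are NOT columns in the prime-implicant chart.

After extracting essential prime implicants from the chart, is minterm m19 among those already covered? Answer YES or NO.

size-2^0 implicants → 00001(✓)  00011(✓)  00100(✓)  00110(✓)  01010(✓)  01100(✓)  01110(✓)  10011(✓)  10110(✓)  11001(✓)  11011(✓)  11101(✓)  11111(✓)
size-2^1 implicants → -0011  -0110  0-100(✓)  0-110(✓)  000-1  001-0(✓)  01-10  011-0(✓)  1-011  11-01(✓)  11-11(✓)  110-1(✓)  111-1(✓)
size-2^2 implicants → 0-1-0  11--1
Unchecked terms (primes): -0011, -0110, 0-1-0, 000-1, 01-10, 1-011, 11--1
Minterm coverage:
  m1 ⊆ 000-1 [E]
  m3 ⊆ -0011,000-1
  m4 ⊆ 0-1-0 [E]
  m6 ⊆ -0110,0-1-0
  m10 ⊆ 01-10 [E]
  m12 ⊆ 0-1-0 [E]
  m14 ⊆ 0-1-0,01-10
  m19 ⊆ -0011,1-011
  m22 ⊆ -0110 [E]
  m25 ⊆ 11--1 [E]
  m27 ⊆ 1-011,11--1
  m29 ⊆ 11--1 [E]
  m31 ⊆ 11--1 [E]
E = {-0110, 0-1-0, 000-1, 01-10, 11--1}

NO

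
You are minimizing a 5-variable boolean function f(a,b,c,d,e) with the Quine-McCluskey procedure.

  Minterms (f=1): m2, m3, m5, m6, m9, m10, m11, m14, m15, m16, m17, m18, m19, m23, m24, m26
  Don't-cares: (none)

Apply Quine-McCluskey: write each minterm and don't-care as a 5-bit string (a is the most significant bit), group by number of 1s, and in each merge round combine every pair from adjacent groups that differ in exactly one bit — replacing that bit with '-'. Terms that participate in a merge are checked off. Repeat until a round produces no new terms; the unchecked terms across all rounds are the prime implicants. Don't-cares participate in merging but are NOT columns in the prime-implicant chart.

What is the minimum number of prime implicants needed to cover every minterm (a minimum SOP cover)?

8

Round 0: 00010✓ 00011✓ 00101 00110✓ 01001✓ 01010✓ 01011✓ 01110✓ 01111✓ 10000✓ 10001✓ 10010✓ 10011✓ 10111✓ 11000✓ 11010✓
Round 1: -0010✓ -0011✓ -1010✓ 0-010✓ 0-011✓ 0-110✓ 00-10✓ 0001-✓ 01-10✓ 01-11✓ 010-1 0101-✓ 0111-✓ 1-000✓ 1-010✓ 10-11 100-0✓ 100-1✓ 1000-✓ 1001-✓ 110-0✓
Round 2: --010 -001- 0--10 0-01- 01-1- 1-0-0 100--
PIs = {--010, -001-, 0--10, 0-01-, 00101, 01-1-, 010-1, 1-0-0, 10-11, 100--}
Coverage chart:
  m2: --010,-001-,0--10,0-01-
  m3: -001-,0-01-
  m5: 00101 ←essential
  m6: 0--10 ←essential
  m9: 010-1 ←essential
  m10: --010,0--10,0-01-,01-1-
  m11: 0-01-,01-1-,010-1
  m14: 0--10,01-1-
  m15: 01-1- ←essential
  m16: 1-0-0,100--
  m17: 100-- ←essential
  m18: --010,-001-,1-0-0,100--
  m19: -001-,10-11,100--
  m23: 10-11 ←essential
  m24: 1-0-0 ←essential
  m26: --010,1-0-0
Essential: 0--10, 00101, 01-1-, 010-1, 1-0-0, 10-11, 100--
Petrick residual → -001-
Min cover (8 terms): b'c'd + a'de' + a'b'cd'e + a'bd + a'bc'e + ac'e' + ab'de + ab'c'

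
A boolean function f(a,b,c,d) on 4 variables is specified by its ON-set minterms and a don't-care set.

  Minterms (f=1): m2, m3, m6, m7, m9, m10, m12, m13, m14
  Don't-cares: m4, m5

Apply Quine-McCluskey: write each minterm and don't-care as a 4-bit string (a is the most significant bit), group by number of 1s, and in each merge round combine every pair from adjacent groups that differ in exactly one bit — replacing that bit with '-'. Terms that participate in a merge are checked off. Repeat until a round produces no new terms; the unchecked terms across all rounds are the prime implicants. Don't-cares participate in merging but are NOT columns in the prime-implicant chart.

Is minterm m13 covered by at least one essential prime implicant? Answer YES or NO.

YES

[col 0] 0010*, 0011*, 0100*, 0101*, 0110*, 0111*, 1001*, 1010*, 1100*, 1101*, 1110*
[col 1] -010*, -100*, -101*, -110*, 0-10*, 0-11*, 001-*, 01-0*, 01-1*, 010-*, 011-*, 1-01, 1-10*, 11-0*, 110-*
[col 2] --10, -1-0, -10-, 0-1-, 01--
Prime implicants: --10, -1-0, -10-, 0-1-, 01--, 1-01
PI chart (minterm → PIs covering it):
  2 | --10,0-1-
  3 | 0-1-  (sole → essential)
  6 | --10,-1-0,0-1-,01--
  7 | 0-1-,01--
  9 | 1-01  (sole → essential)
  10 | --10  (sole → essential)
  12 | -1-0,-10-
  13 | -10-,1-01
  14 | --10,-1-0
Essential prime implicants: --10, 0-1-, 1-01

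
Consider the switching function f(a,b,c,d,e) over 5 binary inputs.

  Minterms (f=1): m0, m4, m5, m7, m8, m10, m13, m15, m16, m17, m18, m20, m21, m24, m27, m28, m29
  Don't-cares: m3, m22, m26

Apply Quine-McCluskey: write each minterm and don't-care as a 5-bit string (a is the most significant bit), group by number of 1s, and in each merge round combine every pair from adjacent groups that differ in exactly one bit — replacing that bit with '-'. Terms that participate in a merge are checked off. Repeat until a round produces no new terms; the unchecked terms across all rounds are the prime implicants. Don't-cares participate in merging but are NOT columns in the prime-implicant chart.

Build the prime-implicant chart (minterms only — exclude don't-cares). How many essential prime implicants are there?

[col 0] 00000*, 00011*, 00100*, 00101*, 00111*, 01000*, 01010*, 01101*, 01111*, 10000*, 10001*, 10010*, 10100*, 10101*, 10110*, 11000*, 11010*, 11011*, 11100*, 11101*
[col 1] -0000*, -0100*, -0101*, -1000*, -1010*, -1101*, 0-000*, 0-101*, 0-111*, 00-00*, 00-11, 001-1*, 0010-*, 010-0*, 011-1*, 1-000*, 1-010*, 1-100*, 1-101*, 10-00*, 10-01*, 10-10*, 100-0*, 1000-*, 101-0*, 1010-*, 11-00*, 110-0*, 1101-, 1110-*
[col 2] --000, --101, -0-00, -010-, -10-0, 0-1-1, 1--00, 1-0-0, 1-10-, 10--0, 10-0-
Prime implicants: --000, --101, -0-00, -010-, -10-0, 0-1-1, 00-11, 1--00, 1-0-0, 1-10-, 10--0, 10-0-, 1101-
PI chart (minterm → PIs covering it):
  0 | --000,-0-00
  4 | -0-00,-010-
  5 | --101,-010-,0-1-1
  7 | 0-1-1,00-11
  8 | --000,-10-0
  10 | -10-0  (sole → essential)
  13 | --101,0-1-1
  15 | 0-1-1  (sole → essential)
  16 | --000,-0-00,1--00,1-0-0,10--0,10-0-
  17 | 10-0-  (sole → essential)
  18 | 1-0-0,10--0
  20 | -0-00,-010-,1--00,1-10-,10--0,10-0-
  21 | --101,-010-,1-10-,10-0-
  24 | --000,-10-0,1--00,1-0-0
  27 | 1101-  (sole → essential)
  28 | 1--00,1-10-
  29 | --101,1-10-
Essential prime implicants: -10-0, 0-1-1, 10-0-, 1101-

4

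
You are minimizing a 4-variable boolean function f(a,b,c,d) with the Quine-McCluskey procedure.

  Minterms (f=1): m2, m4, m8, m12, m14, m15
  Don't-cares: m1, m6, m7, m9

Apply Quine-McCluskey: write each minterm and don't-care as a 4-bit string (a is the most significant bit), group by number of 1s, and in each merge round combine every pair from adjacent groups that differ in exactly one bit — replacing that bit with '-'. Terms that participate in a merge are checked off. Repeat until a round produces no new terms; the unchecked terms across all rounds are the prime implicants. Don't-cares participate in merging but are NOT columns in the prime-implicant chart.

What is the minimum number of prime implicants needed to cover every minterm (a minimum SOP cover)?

4

[col 0] 0001*, 0010*, 0100*, 0110*, 0111*, 1000*, 1001*, 1100*, 1110*, 1111*
[col 1] -001, -100*, -110*, -111*, 0-10, 01-0*, 011-*, 1-00, 100-, 11-0*, 111-*
[col 2] -1-0, -11-
Prime implicants: -001, -1-0, -11-, 0-10, 1-00, 100-
PI chart (minterm → PIs covering it):
  2 | 0-10  (sole → essential)
  4 | -1-0  (sole → essential)
  8 | 1-00,100-
  12 | -1-0,1-00
  14 | -1-0,-11-
  15 | -11-  (sole → essential)
Essential prime implicants: -1-0, -11-, 0-10
Petrick residual → 1-00
Minimum SOP uses 4 PIs: bd' + bc + a'cd' + ac'd'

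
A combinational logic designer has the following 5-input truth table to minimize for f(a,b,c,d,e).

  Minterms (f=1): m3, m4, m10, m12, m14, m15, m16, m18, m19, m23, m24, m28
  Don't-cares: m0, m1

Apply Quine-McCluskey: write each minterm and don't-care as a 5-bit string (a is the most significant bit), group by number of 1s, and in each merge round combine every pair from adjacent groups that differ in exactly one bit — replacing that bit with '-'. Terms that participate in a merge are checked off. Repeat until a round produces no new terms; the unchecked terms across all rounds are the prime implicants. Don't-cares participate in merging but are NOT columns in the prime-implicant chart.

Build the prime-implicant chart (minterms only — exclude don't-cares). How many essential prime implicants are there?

3

[col 0] 00000*, 00001*, 00011*, 00100*, 01010*, 01100*, 01110*, 01111*, 10000*, 10010*, 10011*, 10111*, 11000*, 11100*
[col 1] -0000, -0011, -1100, 0-100, 00-00, 000-1, 0000-, 01-10, 011-0, 0111-, 1-000, 10-11, 100-0, 1001-, 11-00
Prime implicants: -0000, -0011, -1100, 0-100, 00-00, 000-1, 0000-, 01-10, 011-0, 0111-, 1-000, 10-11, 100-0, 1001-, 11-00
PI chart (minterm → PIs covering it):
  3 | -0011,000-1
  4 | 0-100,00-00
  10 | 01-10  (sole → essential)
  12 | -1100,0-100,011-0
  14 | 01-10,011-0,0111-
  15 | 0111-  (sole → essential)
  16 | -0000,1-000,100-0
  18 | 100-0,1001-
  19 | -0011,10-11,1001-
  23 | 10-11  (sole → essential)
  24 | 1-000,11-00
  28 | -1100,11-00
Essential prime implicants: 01-10, 0111-, 10-11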